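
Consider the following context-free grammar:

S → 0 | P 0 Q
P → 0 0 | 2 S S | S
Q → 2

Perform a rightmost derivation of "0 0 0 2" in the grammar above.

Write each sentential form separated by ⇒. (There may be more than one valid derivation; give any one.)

S ⇒ P 0 Q ⇒ P 0 2 ⇒ 0 0 0 2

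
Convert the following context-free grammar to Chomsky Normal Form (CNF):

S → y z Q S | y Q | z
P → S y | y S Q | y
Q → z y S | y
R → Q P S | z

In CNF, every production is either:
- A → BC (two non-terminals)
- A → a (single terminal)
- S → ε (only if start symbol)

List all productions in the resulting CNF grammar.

TY → y; TZ → z; S → z; P → y; Q → y; R → z; S → TY X0; X0 → TZ X1; X1 → Q S; S → TY Q; P → S TY; P → TY X2; X2 → S Q; Q → TZ X3; X3 → TY S; R → Q X4; X4 → P S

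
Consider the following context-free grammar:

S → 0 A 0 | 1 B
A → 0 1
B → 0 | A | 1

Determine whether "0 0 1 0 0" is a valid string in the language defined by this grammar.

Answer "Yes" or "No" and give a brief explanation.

No - no valid derivation exists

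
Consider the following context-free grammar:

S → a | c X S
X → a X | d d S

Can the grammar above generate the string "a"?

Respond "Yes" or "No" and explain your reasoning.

Yes - a valid derivation exists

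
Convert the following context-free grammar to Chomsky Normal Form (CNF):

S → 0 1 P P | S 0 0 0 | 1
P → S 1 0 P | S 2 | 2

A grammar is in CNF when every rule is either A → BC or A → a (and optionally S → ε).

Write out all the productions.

T0 → 0; T1 → 1; S → 1; T2 → 2; P → 2; S → T0 X0; X0 → T1 X1; X1 → P P; S → S X2; X2 → T0 X3; X3 → T0 T0; P → S X4; X4 → T1 X5; X5 → T0 P; P → S T2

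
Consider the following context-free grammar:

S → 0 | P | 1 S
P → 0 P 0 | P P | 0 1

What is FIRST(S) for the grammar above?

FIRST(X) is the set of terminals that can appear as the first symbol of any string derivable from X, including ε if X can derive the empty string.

We compute FIRST(S) using the standard algorithm.
FIRST(P) = {0}
FIRST(S) = {0, 1}
Therefore, FIRST(S) = {0, 1}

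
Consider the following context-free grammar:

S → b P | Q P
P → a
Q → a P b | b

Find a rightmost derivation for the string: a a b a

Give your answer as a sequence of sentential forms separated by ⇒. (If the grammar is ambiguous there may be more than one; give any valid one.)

S ⇒ Q P ⇒ Q a ⇒ a P b a ⇒ a a b a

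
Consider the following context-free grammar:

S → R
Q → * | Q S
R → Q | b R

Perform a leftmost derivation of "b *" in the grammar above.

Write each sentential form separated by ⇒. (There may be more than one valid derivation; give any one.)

S ⇒ R ⇒ b R ⇒ b Q ⇒ b *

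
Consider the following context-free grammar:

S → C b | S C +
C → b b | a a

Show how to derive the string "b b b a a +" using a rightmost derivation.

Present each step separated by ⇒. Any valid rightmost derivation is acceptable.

S ⇒ S C + ⇒ S a a + ⇒ C b a a + ⇒ b b b a a +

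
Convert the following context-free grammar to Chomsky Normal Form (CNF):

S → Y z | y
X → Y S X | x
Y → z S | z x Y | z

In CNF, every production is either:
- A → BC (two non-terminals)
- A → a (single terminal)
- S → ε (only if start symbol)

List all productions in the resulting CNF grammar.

TZ → z; S → y; X → x; TX → x; Y → z; S → Y TZ; X → Y X0; X0 → S X; Y → TZ S; Y → TZ X1; X1 → TX Y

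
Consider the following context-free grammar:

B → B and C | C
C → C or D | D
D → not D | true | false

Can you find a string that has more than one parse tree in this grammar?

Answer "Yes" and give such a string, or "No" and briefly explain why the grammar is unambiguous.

No - the grammar is unambiguous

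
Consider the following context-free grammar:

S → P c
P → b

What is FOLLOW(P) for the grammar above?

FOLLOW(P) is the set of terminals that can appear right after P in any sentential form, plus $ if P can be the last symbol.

We compute FOLLOW(P) using the standard algorithm.
FOLLOW(S) starts with {$}.
FIRST(P) = {b}
FIRST(S) = {b}
FOLLOW(P) = {c}
FOLLOW(S) = {$}
Therefore, FOLLOW(P) = {c}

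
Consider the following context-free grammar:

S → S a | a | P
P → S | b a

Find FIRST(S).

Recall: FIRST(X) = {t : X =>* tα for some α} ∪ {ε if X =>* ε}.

We compute FIRST(S) using the standard algorithm.
FIRST(P) = {a, b}
FIRST(S) = {a, b}
Therefore, FIRST(S) = {a, b}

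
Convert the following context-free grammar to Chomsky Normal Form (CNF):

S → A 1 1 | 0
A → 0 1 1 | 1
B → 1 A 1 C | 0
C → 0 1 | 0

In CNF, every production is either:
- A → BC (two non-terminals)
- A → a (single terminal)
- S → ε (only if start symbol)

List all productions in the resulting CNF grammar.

T1 → 1; S → 0; T0 → 0; A → 1; B → 0; C → 0; S → A X0; X0 → T1 T1; A → T0 X1; X1 → T1 T1; B → T1 X2; X2 → A X3; X3 → T1 C; C → T0 T1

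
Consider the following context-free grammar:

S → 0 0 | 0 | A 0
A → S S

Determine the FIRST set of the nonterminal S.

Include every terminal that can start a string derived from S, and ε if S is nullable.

We compute FIRST(S) using the standard algorithm.
FIRST(A) = {0}
FIRST(S) = {0}
Therefore, FIRST(S) = {0}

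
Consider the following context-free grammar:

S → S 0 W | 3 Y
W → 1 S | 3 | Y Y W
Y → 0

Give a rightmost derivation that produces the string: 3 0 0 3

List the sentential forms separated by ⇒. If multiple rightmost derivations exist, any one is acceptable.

S ⇒ S 0 W ⇒ S 0 3 ⇒ 3 Y 0 3 ⇒ 3 0 0 3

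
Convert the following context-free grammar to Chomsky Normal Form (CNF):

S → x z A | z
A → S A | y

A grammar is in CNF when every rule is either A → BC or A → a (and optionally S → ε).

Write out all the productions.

TX → x; TZ → z; S → z; A → y; S → TX X0; X0 → TZ A; A → S A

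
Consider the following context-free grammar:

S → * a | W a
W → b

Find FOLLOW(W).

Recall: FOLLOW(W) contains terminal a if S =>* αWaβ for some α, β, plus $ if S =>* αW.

We compute FOLLOW(W) using the standard algorithm.
FOLLOW(S) starts with {$}.
FIRST(S) = {*, b}
FIRST(W) = {b}
FOLLOW(S) = {$}
FOLLOW(W) = {a}
Therefore, FOLLOW(W) = {a}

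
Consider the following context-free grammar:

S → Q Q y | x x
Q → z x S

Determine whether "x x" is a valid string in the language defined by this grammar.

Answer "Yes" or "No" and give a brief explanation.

Yes - a valid derivation exists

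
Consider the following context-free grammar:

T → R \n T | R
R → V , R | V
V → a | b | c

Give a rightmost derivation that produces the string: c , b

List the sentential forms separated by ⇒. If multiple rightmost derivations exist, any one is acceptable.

T ⇒ R ⇒ V , R ⇒ V , V ⇒ V , b ⇒ c , b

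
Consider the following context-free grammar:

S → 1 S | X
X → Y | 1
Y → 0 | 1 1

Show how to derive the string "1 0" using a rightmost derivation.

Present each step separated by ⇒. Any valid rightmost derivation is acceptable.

S ⇒ 1 S ⇒ 1 X ⇒ 1 Y ⇒ 1 0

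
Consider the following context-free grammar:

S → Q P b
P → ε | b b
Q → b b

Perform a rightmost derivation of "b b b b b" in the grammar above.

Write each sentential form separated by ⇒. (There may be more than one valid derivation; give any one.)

S ⇒ Q P b ⇒ Q b b b ⇒ b b b b b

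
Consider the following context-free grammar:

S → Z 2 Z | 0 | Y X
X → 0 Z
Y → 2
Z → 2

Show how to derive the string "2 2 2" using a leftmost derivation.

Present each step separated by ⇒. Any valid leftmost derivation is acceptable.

S ⇒ Z 2 Z ⇒ 2 2 Z ⇒ 2 2 2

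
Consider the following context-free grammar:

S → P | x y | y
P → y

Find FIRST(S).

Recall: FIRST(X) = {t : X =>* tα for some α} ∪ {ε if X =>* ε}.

We compute FIRST(S) using the standard algorithm.
FIRST(P) = {y}
FIRST(S) = {x, y}
Therefore, FIRST(S) = {x, y}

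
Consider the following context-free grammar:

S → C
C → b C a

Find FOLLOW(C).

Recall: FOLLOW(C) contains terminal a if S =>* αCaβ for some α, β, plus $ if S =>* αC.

We compute FOLLOW(C) using the standard algorithm.
FOLLOW(S) starts with {$}.
FIRST(C) = {b}
FIRST(S) = {b}
FOLLOW(C) = {$, a}
FOLLOW(S) = {$}
Therefore, FOLLOW(C) = {$, a}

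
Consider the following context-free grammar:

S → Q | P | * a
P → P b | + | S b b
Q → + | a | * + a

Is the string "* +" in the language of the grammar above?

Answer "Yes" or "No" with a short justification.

No - no valid derivation exists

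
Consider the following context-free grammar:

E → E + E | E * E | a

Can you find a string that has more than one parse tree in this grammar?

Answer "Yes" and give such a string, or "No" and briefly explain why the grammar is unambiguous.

Yes - the string 'a * a + a + a + a' has two distinct parse trees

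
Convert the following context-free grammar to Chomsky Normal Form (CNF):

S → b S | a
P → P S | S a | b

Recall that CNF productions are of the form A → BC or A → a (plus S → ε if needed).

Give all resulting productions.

TB → b; S → a; TA → a; P → b; S → TB S; P → P S; P → S TA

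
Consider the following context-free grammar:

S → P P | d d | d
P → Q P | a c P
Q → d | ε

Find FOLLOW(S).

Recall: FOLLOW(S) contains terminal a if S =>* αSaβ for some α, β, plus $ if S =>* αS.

We compute FOLLOW(S) using the standard algorithm.
FOLLOW(S) starts with {$}.
FIRST(P) = {a, d}
FIRST(Q) = {d, ε}
FIRST(S) = {a, d}
FOLLOW(P) = {$, a, d}
FOLLOW(Q) = {a, d}
FOLLOW(S) = {$}
Therefore, FOLLOW(S) = {$}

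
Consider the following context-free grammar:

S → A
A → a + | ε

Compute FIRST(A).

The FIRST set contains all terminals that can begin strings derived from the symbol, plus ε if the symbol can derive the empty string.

We compute FIRST(A) using the standard algorithm.
FIRST(A) = {a, ε}
FIRST(S) = {a, ε}
Therefore, FIRST(A) = {a, ε}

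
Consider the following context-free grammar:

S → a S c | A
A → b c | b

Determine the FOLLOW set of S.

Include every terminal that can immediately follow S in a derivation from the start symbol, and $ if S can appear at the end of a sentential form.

We compute FOLLOW(S) using the standard algorithm.
FOLLOW(S) starts with {$}.
FIRST(A) = {b}
FIRST(S) = {a, b}
FOLLOW(A) = {$, c}
FOLLOW(S) = {$, c}
Therefore, FOLLOW(S) = {$, c}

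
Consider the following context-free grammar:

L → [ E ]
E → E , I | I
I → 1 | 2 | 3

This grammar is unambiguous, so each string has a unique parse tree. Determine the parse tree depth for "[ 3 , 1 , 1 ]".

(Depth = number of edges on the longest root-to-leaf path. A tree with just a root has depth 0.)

5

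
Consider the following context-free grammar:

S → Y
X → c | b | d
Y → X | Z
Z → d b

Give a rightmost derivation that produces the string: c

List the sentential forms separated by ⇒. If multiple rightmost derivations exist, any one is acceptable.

S ⇒ Y ⇒ X ⇒ c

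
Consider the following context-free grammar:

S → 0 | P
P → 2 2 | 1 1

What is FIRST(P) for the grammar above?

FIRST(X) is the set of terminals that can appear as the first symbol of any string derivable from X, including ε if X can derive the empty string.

We compute FIRST(P) using the standard algorithm.
FIRST(P) = {1, 2}
FIRST(S) = {0, 1, 2}
Therefore, FIRST(P) = {1, 2}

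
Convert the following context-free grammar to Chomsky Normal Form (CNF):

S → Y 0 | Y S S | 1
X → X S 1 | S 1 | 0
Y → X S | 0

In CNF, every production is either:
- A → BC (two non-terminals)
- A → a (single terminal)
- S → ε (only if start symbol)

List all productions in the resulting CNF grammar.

T0 → 0; S → 1; T1 → 1; X → 0; Y → 0; S → Y T0; S → Y X0; X0 → S S; X → X X1; X1 → S T1; X → S T1; Y → X S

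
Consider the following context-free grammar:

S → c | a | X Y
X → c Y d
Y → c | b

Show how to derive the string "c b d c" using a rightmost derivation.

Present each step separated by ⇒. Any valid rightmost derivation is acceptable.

S ⇒ X Y ⇒ X c ⇒ c Y d c ⇒ c b d c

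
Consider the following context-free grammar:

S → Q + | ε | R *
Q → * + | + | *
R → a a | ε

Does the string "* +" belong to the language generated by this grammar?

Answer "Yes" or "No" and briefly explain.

Yes - a valid derivation exists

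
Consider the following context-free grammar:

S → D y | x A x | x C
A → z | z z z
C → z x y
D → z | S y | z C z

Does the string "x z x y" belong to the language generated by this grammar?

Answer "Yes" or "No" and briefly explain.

Yes - a valid derivation exists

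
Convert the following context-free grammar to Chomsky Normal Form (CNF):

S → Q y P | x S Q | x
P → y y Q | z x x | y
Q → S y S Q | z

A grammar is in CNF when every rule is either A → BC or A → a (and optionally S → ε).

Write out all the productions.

TY → y; TX → x; S → x; TZ → z; P → y; Q → z; S → Q X0; X0 → TY P; S → TX X1; X1 → S Q; P → TY X2; X2 → TY Q; P → TZ X3; X3 → TX TX; Q → S X4; X4 → TY X5; X5 → S Q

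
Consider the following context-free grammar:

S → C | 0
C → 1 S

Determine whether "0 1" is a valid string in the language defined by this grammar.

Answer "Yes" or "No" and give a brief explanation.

No - no valid derivation exists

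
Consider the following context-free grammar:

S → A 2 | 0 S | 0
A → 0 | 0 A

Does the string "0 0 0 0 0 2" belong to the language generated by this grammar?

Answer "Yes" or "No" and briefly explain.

Yes - a valid derivation exists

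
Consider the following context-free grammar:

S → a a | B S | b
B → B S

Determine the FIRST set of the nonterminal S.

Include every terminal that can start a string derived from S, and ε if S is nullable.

We compute FIRST(S) using the standard algorithm.
FIRST(B) = {}
FIRST(S) = {a, b}
Therefore, FIRST(S) = {a, b}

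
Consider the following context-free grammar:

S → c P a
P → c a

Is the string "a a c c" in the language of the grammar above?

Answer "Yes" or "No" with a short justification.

No - no valid derivation exists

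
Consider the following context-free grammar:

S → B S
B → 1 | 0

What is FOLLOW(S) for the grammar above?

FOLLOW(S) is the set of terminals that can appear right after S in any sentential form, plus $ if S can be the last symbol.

We compute FOLLOW(S) using the standard algorithm.
FOLLOW(S) starts with {$}.
FIRST(B) = {0, 1}
FIRST(S) = {0, 1}
FOLLOW(B) = {0, 1}
FOLLOW(S) = {$}
Therefore, FOLLOW(S) = {$}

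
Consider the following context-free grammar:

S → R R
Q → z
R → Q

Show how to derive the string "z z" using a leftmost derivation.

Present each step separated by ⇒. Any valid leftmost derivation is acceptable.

S ⇒ R R ⇒ Q R ⇒ z R ⇒ z Q ⇒ z z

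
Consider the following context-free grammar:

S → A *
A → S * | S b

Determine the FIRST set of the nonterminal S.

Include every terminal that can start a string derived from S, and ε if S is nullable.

We compute FIRST(S) using the standard algorithm.
FIRST(A) = {}
FIRST(S) = {}
Therefore, FIRST(S) = {}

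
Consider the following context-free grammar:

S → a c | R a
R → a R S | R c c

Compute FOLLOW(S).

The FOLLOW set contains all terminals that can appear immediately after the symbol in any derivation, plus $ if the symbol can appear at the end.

We compute FOLLOW(S) using the standard algorithm.
FOLLOW(S) starts with {$}.
FIRST(R) = {a}
FIRST(S) = {a}
FOLLOW(R) = {a, c}
FOLLOW(S) = {$, a, c}
Therefore, FOLLOW(S) = {$, a, c}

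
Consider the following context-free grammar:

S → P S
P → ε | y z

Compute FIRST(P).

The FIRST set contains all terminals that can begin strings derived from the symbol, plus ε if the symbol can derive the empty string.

We compute FIRST(P) using the standard algorithm.
FIRST(P) = {y, ε}
FIRST(S) = {y}
Therefore, FIRST(P) = {y, ε}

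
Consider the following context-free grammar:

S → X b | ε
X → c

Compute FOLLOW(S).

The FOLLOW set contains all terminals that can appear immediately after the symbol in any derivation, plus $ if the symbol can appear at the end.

We compute FOLLOW(S) using the standard algorithm.
FOLLOW(S) starts with {$}.
FIRST(S) = {c, ε}
FIRST(X) = {c}
FOLLOW(S) = {$}
FOLLOW(X) = {b}
Therefore, FOLLOW(S) = {$}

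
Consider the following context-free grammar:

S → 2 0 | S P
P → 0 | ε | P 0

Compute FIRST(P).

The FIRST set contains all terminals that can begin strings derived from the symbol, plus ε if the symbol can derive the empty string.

We compute FIRST(P) using the standard algorithm.
FIRST(P) = {0, ε}
FIRST(S) = {2}
Therefore, FIRST(P) = {0, ε}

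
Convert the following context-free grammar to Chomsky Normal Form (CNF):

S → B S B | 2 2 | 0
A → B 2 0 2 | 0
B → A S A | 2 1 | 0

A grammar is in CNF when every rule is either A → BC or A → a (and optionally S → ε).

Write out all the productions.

T2 → 2; S → 0; T0 → 0; A → 0; T1 → 1; B → 0; S → B X0; X0 → S B; S → T2 T2; A → B X1; X1 → T2 X2; X2 → T0 T2; B → A X3; X3 → S A; B → T2 T1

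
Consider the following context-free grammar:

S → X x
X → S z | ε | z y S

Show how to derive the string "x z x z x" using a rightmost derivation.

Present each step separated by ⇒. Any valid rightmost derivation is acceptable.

S ⇒ X x ⇒ S z x ⇒ X x z x ⇒ S z x z x ⇒ X x z x z x ⇒ x z x z x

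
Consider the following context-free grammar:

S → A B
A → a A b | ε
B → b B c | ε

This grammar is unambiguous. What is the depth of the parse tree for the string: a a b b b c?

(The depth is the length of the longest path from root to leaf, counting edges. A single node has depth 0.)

4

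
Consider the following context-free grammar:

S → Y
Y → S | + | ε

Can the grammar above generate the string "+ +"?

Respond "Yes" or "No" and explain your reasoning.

No - no valid derivation exists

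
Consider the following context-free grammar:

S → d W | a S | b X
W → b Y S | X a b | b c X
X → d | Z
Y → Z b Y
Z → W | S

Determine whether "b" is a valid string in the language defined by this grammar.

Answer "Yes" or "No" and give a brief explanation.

No - no valid derivation exists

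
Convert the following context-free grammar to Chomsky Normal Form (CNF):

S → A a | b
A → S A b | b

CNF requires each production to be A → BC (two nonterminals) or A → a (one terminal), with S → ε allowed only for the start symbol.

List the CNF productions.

TA → a; S → b; TB → b; A → b; S → A TA; A → S X0; X0 → A TB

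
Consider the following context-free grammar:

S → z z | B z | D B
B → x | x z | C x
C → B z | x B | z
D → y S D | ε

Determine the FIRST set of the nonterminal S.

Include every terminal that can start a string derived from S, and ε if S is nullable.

We compute FIRST(S) using the standard algorithm.
FIRST(B) = {x, z}
FIRST(C) = {x, z}
FIRST(D) = {y, ε}
FIRST(S) = {x, y, z}
Therefore, FIRST(S) = {x, y, z}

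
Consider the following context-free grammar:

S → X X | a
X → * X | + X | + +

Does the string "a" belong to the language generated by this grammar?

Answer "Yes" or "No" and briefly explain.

Yes - a valid derivation exists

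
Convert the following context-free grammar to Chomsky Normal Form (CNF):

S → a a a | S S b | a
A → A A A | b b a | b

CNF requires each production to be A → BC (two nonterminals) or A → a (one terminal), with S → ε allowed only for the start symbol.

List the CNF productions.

TA → a; TB → b; S → a; A → b; S → TA X0; X0 → TA TA; S → S X1; X1 → S TB; A → A X2; X2 → A A; A → TB X3; X3 → TB TA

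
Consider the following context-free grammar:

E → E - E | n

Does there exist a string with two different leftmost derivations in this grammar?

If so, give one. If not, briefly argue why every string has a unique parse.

Yes - the string 'n - n - n - n - n' has two distinct leftmost derivations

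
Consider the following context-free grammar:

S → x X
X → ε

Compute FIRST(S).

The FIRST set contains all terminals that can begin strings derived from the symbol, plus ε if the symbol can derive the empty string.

We compute FIRST(S) using the standard algorithm.
FIRST(S) = {x}
FIRST(X) = {ε}
Therefore, FIRST(S) = {x}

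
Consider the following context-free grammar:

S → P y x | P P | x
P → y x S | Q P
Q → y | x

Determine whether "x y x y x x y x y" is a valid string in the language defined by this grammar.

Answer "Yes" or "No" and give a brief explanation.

No - no valid derivation exists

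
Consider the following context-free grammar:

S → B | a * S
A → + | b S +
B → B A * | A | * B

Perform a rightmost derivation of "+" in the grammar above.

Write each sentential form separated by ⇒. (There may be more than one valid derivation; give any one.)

S ⇒ B ⇒ A ⇒ +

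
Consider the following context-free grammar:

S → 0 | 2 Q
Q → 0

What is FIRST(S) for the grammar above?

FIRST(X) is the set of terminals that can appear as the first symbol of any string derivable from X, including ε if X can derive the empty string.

We compute FIRST(S) using the standard algorithm.
FIRST(Q) = {0}
FIRST(S) = {0, 2}
Therefore, FIRST(S) = {0, 2}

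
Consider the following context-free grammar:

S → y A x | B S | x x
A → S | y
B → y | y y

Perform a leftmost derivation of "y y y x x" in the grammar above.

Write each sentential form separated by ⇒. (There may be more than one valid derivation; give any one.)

S ⇒ B S ⇒ y S ⇒ y B S ⇒ y y y S ⇒ y y y x x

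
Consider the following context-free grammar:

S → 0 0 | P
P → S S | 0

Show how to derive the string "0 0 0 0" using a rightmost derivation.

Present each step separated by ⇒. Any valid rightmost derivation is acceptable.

S ⇒ P ⇒ S S ⇒ S 0 0 ⇒ 0 0 0 0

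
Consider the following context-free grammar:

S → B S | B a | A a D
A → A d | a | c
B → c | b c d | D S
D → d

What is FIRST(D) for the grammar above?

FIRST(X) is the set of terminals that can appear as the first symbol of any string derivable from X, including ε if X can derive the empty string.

We compute FIRST(D) using the standard algorithm.
FIRST(A) = {a, c}
FIRST(B) = {b, c, d}
FIRST(D) = {d}
FIRST(S) = {a, b, c, d}
Therefore, FIRST(D) = {d}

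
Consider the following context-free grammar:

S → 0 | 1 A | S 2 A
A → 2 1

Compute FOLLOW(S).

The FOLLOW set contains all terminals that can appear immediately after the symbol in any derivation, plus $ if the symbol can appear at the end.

We compute FOLLOW(S) using the standard algorithm.
FOLLOW(S) starts with {$}.
FIRST(A) = {2}
FIRST(S) = {0, 1}
FOLLOW(A) = {$, 2}
FOLLOW(S) = {$, 2}
Therefore, FOLLOW(S) = {$, 2}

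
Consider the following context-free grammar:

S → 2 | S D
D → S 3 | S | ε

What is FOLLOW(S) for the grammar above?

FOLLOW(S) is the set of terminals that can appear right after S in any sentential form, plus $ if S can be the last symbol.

We compute FOLLOW(S) using the standard algorithm.
FOLLOW(S) starts with {$}.
FIRST(D) = {2, ε}
FIRST(S) = {2}
FOLLOW(D) = {$, 2, 3}
FOLLOW(S) = {$, 2, 3}
Therefore, FOLLOW(S) = {$, 2, 3}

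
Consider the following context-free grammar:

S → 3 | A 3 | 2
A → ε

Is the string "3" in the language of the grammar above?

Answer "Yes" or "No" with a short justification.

Yes - a valid derivation exists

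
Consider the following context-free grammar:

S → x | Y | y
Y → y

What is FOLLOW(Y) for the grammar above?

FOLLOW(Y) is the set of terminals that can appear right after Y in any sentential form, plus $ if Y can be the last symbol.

We compute FOLLOW(Y) using the standard algorithm.
FOLLOW(S) starts with {$}.
FIRST(S) = {x, y}
FIRST(Y) = {y}
FOLLOW(S) = {$}
FOLLOW(Y) = {$}
Therefore, FOLLOW(Y) = {$}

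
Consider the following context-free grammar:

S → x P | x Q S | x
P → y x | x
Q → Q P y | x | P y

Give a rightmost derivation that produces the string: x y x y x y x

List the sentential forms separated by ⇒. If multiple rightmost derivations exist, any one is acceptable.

S ⇒ x Q S ⇒ x Q x P ⇒ x Q x y x ⇒ x P y x y x ⇒ x y x y x y x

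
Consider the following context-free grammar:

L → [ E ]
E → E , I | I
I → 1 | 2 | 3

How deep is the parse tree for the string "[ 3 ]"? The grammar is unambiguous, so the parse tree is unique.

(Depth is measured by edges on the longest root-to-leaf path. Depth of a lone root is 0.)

3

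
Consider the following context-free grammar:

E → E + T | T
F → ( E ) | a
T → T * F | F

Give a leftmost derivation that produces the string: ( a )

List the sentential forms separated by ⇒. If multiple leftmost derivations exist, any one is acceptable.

E ⇒ T ⇒ F ⇒ ( E ) ⇒ ( T ) ⇒ ( F ) ⇒ ( a )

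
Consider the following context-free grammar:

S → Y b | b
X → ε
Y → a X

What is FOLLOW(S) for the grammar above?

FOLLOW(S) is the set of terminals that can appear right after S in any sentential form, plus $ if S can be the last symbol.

We compute FOLLOW(S) using the standard algorithm.
FOLLOW(S) starts with {$}.
FIRST(S) = {a, b}
FIRST(X) = {ε}
FIRST(Y) = {a}
FOLLOW(S) = {$}
FOLLOW(X) = {b}
FOLLOW(Y) = {b}
Therefore, FOLLOW(S) = {$}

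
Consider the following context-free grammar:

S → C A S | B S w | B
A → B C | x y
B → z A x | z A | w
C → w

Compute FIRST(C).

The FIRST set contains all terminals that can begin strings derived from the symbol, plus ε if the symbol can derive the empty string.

We compute FIRST(C) using the standard algorithm.
FIRST(A) = {w, x, z}
FIRST(B) = {w, z}
FIRST(C) = {w}
FIRST(S) = {w, z}
Therefore, FIRST(C) = {w}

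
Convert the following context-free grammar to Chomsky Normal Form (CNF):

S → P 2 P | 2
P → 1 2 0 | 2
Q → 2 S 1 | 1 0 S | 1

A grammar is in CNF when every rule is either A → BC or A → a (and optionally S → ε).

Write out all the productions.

T2 → 2; S → 2; T1 → 1; T0 → 0; P → 2; Q → 1; S → P X0; X0 → T2 P; P → T1 X1; X1 → T2 T0; Q → T2 X2; X2 → S T1; Q → T1 X3; X3 → T0 S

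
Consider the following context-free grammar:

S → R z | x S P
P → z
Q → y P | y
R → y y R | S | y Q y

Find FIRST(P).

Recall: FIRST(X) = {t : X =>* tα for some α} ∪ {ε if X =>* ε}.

We compute FIRST(P) using the standard algorithm.
FIRST(P) = {z}
FIRST(Q) = {y}
FIRST(R) = {x, y}
FIRST(S) = {x, y}
Therefore, FIRST(P) = {z}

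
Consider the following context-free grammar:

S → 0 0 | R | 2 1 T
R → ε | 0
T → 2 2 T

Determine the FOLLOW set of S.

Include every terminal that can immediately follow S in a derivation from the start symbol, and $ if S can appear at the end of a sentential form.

We compute FOLLOW(S) using the standard algorithm.
FOLLOW(S) starts with {$}.
FIRST(R) = {0, ε}
FIRST(S) = {0, 2, ε}
FIRST(T) = {2}
FOLLOW(R) = {$}
FOLLOW(S) = {$}
FOLLOW(T) = {$}
Therefore, FOLLOW(S) = {$}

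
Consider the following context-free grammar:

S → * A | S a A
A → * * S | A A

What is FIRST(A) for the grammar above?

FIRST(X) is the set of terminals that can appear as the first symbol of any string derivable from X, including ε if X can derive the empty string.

We compute FIRST(A) using the standard algorithm.
FIRST(A) = {*}
FIRST(S) = {*}
Therefore, FIRST(A) = {*}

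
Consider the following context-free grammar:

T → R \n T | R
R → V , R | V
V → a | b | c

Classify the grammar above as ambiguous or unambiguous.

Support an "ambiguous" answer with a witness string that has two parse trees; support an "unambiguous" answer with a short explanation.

Unambiguous - every string in the language has a unique parse tree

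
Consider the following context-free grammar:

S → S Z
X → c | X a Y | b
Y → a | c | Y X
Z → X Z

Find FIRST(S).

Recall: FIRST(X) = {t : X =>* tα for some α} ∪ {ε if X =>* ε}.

We compute FIRST(S) using the standard algorithm.
FIRST(S) = {}
FIRST(X) = {b, c}
FIRST(Y) = {a, c}
FIRST(Z) = {b, c}
Therefore, FIRST(S) = {}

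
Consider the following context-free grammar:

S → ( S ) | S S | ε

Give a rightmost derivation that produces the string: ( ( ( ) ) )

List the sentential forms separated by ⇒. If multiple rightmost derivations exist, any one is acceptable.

S ⇒ ( S ) ⇒ ( ( S ) ) ⇒ ( ( ( S ) ) ) ⇒ ( ( ( ) ) )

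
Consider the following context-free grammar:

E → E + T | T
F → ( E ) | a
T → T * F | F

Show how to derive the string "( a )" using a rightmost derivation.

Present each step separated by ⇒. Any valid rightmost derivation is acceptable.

E ⇒ T ⇒ F ⇒ ( E ) ⇒ ( T ) ⇒ ( F ) ⇒ ( a )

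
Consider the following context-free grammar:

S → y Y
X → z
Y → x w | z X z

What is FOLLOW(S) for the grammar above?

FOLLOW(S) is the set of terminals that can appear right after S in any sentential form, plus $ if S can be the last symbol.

We compute FOLLOW(S) using the standard algorithm.
FOLLOW(S) starts with {$}.
FIRST(S) = {y}
FIRST(X) = {z}
FIRST(Y) = {x, z}
FOLLOW(S) = {$}
FOLLOW(X) = {z}
FOLLOW(Y) = {$}
Therefore, FOLLOW(S) = {$}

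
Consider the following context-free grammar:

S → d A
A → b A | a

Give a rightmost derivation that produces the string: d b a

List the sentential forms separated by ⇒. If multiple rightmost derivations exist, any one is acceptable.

S ⇒ d A ⇒ d b A ⇒ d b a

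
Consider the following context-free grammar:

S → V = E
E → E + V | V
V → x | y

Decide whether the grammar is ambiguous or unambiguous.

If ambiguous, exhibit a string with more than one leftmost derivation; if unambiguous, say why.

Unambiguous - every string in the language has a unique leftmost derivation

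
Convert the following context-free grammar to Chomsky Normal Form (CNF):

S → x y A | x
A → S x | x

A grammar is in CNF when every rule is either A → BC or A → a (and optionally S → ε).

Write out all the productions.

TX → x; TY → y; S → x; A → x; S → TX X0; X0 → TY A; A → S TX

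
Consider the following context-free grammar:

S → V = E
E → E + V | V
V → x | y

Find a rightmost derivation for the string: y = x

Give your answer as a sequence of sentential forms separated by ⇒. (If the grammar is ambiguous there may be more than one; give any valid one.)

S ⇒ V = E ⇒ V = V ⇒ V = x ⇒ y = x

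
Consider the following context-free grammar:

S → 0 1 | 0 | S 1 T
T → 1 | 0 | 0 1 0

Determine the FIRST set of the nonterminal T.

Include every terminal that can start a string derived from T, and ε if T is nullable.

We compute FIRST(T) using the standard algorithm.
FIRST(S) = {0}
FIRST(T) = {0, 1}
Therefore, FIRST(T) = {0, 1}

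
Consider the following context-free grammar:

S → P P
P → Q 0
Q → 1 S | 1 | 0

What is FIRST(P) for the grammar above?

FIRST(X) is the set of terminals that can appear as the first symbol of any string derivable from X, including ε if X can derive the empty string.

We compute FIRST(P) using the standard algorithm.
FIRST(P) = {0, 1}
FIRST(Q) = {0, 1}
FIRST(S) = {0, 1}
Therefore, FIRST(P) = {0, 1}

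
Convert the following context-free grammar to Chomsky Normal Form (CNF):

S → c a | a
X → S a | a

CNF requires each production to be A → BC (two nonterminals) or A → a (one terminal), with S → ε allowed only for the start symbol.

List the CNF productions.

TC → c; TA → a; S → a; X → a; S → TC TA; X → S TA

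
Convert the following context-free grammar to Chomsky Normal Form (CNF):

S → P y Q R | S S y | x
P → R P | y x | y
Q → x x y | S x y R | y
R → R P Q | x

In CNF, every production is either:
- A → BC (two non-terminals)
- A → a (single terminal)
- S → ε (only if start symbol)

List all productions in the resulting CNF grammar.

TY → y; S → x; TX → x; P → y; Q → y; R → x; S → P X0; X0 → TY X1; X1 → Q R; S → S X2; X2 → S TY; P → R P; P → TY TX; Q → TX X3; X3 → TX TY; Q → S X4; X4 → TX X5; X5 → TY R; R → R X6; X6 → P Q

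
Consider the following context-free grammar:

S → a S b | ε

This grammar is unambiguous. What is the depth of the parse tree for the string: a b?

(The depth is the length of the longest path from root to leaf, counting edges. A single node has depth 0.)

2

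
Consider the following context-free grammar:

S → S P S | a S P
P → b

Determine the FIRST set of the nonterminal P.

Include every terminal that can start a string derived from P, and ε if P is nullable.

We compute FIRST(P) using the standard algorithm.
FIRST(P) = {b}
FIRST(S) = {a}
Therefore, FIRST(P) = {b}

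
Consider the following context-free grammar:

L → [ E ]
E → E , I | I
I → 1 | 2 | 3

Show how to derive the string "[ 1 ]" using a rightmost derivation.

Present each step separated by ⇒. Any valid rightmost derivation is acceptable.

L ⇒ [ E ] ⇒ [ I ] ⇒ [ 1 ]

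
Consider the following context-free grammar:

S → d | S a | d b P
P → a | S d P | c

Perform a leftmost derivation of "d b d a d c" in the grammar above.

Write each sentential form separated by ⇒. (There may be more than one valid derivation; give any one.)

S ⇒ d b P ⇒ d b S d P ⇒ d b S a d P ⇒ d b d a d P ⇒ d b d a d c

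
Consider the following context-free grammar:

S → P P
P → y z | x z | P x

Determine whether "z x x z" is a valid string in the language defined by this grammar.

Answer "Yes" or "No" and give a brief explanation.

No - no valid derivation exists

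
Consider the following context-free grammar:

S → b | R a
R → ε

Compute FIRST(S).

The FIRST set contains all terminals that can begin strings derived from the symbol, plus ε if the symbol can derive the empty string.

We compute FIRST(S) using the standard algorithm.
FIRST(R) = {ε}
FIRST(S) = {a, b}
Therefore, FIRST(S) = {a, b}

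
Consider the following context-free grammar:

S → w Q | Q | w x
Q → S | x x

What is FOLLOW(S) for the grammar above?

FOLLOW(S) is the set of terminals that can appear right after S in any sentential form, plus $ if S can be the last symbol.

We compute FOLLOW(S) using the standard algorithm.
FOLLOW(S) starts with {$}.
FIRST(Q) = {w, x}
FIRST(S) = {w, x}
FOLLOW(Q) = {$}
FOLLOW(S) = {$}
Therefore, FOLLOW(S) = {$}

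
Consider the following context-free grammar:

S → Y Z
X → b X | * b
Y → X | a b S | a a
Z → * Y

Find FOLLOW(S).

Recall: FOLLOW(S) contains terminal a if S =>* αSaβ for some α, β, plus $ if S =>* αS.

We compute FOLLOW(S) using the standard algorithm.
FOLLOW(S) starts with {$}.
FIRST(S) = {*, a, b}
FIRST(X) = {*, b}
FIRST(Y) = {*, a, b}
FIRST(Z) = {*}
FOLLOW(S) = {$, *}
FOLLOW(X) = {$, *}
FOLLOW(Y) = {$, *}
FOLLOW(Z) = {$, *}
Therefore, FOLLOW(S) = {$, *}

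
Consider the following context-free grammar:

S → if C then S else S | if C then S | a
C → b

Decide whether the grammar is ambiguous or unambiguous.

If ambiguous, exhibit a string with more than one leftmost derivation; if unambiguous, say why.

Ambiguous - the string 'if b then if b then if b then a else a else a' has two distinct leftmost derivations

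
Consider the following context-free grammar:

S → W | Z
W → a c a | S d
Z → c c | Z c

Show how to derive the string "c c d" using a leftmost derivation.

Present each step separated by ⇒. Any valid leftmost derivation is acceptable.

S ⇒ W ⇒ S d ⇒ Z d ⇒ c c d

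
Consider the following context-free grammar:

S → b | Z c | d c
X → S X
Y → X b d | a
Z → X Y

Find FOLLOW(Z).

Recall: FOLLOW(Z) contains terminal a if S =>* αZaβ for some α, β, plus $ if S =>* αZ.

We compute FOLLOW(Z) using the standard algorithm.
FOLLOW(S) starts with {$}.
FIRST(S) = {b, d}
FIRST(X) = {b, d}
FIRST(Y) = {a, b, d}
FIRST(Z) = {b, d}
FOLLOW(S) = {$, b, d}
FOLLOW(X) = {a, b, d}
FOLLOW(Y) = {c}
FOLLOW(Z) = {c}
Therefore, FOLLOW(Z) = {c}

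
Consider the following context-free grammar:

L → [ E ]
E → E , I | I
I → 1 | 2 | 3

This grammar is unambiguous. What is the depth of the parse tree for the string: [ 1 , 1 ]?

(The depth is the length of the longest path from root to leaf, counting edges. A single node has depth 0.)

4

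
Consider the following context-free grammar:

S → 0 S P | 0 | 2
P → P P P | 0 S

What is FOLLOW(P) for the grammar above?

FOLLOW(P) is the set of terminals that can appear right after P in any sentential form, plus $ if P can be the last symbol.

We compute FOLLOW(P) using the standard algorithm.
FOLLOW(S) starts with {$}.
FIRST(P) = {0}
FIRST(S) = {0, 2}
FOLLOW(P) = {$, 0}
FOLLOW(S) = {$, 0}
Therefore, FOLLOW(P) = {$, 0}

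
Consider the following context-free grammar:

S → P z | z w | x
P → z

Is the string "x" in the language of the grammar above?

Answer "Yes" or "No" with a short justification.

Yes - a valid derivation exists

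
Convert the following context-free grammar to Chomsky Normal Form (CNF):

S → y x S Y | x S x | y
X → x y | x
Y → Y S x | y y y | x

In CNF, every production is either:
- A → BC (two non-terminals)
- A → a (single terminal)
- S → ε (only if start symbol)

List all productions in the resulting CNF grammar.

TY → y; TX → x; S → y; X → x; Y → x; S → TY X0; X0 → TX X1; X1 → S Y; S → TX X2; X2 → S TX; X → TX TY; Y → Y X3; X3 → S TX; Y → TY X4; X4 → TY TY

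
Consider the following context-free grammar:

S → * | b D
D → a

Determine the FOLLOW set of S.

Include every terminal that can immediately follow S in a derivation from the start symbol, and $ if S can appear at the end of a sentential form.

We compute FOLLOW(S) using the standard algorithm.
FOLLOW(S) starts with {$}.
FIRST(D) = {a}
FIRST(S) = {*, b}
FOLLOW(D) = {$}
FOLLOW(S) = {$}
Therefore, FOLLOW(S) = {$}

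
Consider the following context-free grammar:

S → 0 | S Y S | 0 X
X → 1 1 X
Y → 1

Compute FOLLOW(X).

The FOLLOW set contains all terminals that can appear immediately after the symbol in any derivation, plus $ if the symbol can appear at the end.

We compute FOLLOW(X) using the standard algorithm.
FOLLOW(S) starts with {$}.
FIRST(S) = {0}
FIRST(X) = {1}
FIRST(Y) = {1}
FOLLOW(S) = {$, 1}
FOLLOW(X) = {$, 1}
FOLLOW(Y) = {0}
Therefore, FOLLOW(X) = {$, 1}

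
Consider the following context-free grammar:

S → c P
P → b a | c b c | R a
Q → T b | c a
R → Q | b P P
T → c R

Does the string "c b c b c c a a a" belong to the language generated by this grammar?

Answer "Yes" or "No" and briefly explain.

Yes - a valid derivation exists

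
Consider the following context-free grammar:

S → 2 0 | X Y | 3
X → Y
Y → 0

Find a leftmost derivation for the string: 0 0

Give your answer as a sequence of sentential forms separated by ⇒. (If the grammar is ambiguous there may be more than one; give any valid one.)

S ⇒ X Y ⇒ Y Y ⇒ 0 Y ⇒ 0 0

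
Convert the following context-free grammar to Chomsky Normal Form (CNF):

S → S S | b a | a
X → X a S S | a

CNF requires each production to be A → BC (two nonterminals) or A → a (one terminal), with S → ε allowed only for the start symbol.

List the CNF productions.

TB → b; TA → a; S → a; X → a; S → S S; S → TB TA; X → X X0; X0 → TA X1; X1 → S S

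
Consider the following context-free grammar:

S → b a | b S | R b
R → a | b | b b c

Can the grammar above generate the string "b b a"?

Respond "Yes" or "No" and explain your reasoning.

Yes - a valid derivation exists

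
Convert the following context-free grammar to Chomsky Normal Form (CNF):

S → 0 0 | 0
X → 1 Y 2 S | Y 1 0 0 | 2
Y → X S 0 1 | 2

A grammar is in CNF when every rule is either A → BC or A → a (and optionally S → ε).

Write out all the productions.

T0 → 0; S → 0; T1 → 1; T2 → 2; X → 2; Y → 2; S → T0 T0; X → T1 X0; X0 → Y X1; X1 → T2 S; X → Y X2; X2 → T1 X3; X3 → T0 T0; Y → X X4; X4 → S X5; X5 → T0 T1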